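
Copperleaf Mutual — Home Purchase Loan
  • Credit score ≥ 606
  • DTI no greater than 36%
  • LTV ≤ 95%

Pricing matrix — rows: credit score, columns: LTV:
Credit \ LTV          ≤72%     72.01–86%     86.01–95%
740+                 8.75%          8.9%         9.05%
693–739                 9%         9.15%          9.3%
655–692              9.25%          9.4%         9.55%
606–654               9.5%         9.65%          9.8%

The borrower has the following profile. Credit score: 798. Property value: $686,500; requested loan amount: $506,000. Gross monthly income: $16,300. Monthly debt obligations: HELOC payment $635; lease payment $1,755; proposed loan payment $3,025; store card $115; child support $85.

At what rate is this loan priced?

8.9%

Credit score 798 ≥ 606; Total monthly debts = (635 + 1,755 + 3,025 + 115 + 85) = 5,615. DTI: 5,615 ÷ 16,300 = 34.4%, within the 36% cap
LTV: 506,000 ÷ 686,500 = 73.7%, within 95% cap
Credit 798 → row 740+; LTV 73.7% → column 72.01–86%. Grid cell → 8.9%.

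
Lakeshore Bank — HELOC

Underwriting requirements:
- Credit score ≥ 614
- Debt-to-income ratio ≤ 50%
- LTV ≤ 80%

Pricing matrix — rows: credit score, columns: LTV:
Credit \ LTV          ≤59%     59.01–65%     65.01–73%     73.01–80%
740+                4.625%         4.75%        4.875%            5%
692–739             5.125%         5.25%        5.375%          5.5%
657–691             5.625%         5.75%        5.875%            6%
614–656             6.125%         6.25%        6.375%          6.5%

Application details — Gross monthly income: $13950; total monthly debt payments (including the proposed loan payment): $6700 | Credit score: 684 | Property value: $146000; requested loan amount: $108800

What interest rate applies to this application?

Credit score 684 ≥ 614; Debt-to-income = 6,700/13,950 = 48% — meets 50% limit
LTV = 108,800/146,000 = 74.5% ≤ 80%
Row: 684 falls in 657–691. Column: 74.5% falls in 73.01–80%. Rate = 6%.

6%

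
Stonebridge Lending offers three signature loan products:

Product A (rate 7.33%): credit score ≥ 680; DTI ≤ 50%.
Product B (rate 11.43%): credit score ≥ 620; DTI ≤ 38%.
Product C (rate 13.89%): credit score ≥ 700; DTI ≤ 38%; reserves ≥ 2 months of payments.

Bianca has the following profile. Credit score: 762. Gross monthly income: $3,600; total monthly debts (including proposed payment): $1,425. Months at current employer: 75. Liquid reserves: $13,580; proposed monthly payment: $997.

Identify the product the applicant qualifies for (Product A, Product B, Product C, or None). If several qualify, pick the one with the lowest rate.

Product A

DTI = 1,425/3,600 = 39.6%.
Reserves = 13,580/997 = 13.6 months.
Product A: score 762 ≥ 680; DTI 39.6% ≤ 50% → qualifies.
Product B: score 762 ≥ 620; DTI 39.6% > 38% → does not qualify.
Product C: score 762 ≥ 700; DTI 39.6% > 38%; reserves 13.6 ≥ 2 mo → does not qualify.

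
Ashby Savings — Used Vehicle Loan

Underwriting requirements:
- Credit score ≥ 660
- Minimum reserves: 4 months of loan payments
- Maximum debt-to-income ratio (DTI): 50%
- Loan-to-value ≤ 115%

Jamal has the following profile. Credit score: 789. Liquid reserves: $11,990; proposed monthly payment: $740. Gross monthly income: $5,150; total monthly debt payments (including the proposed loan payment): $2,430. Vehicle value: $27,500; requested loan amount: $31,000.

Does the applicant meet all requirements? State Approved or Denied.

Approved

Credit score 789 ≥ 660 (meets)
Reserves: 11,990 ÷ 740 = 16.2 months (meets 4-month minimum)
DTI = 2,430/5,150 = 47.2% ≤ 50%
LTV: 31,000 ÷ 27,500 = 112.7%, within 115% cap
All criteria satisfied.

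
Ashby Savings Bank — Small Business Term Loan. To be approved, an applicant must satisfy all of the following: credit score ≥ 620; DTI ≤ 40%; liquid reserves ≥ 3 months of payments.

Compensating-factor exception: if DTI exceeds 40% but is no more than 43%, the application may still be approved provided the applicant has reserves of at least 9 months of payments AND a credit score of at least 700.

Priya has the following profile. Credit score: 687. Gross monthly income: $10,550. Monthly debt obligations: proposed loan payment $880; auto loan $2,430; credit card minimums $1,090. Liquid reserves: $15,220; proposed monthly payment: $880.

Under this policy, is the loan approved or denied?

Denied

Credit score 687 ≥ 620 (meets base)
Total debts = (880 + 2,430 + 1,090) = 4,400. DTI: 4,400 ÷ 10,550 = 41.7%, over the 40% base limit.
Liquid reserves cover 15,220/880 = 17.3 months — ≥ 3 required
DTI 41.7% is within the 40%–43% exception band; checking compensating factors.
Reserves 17.3 ≥ 9 months; credit score 687 < 700.
Override conditions not both satisfied; exception does not apply.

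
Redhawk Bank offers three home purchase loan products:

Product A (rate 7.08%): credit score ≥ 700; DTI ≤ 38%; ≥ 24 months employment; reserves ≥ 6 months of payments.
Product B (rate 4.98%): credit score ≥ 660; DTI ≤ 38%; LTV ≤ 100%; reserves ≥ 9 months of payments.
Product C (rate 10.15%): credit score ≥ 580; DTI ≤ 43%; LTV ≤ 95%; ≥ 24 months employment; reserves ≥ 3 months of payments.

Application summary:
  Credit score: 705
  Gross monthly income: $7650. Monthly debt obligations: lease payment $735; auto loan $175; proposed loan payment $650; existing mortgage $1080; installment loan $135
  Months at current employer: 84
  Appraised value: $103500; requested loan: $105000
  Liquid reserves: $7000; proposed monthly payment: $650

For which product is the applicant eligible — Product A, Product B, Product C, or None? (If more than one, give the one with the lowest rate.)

Product A

Total debts = (735 + 175 + 650 + 1,080 + 135) = 2,775; DTI = 2,775/7,650 = 36.3%.
LTV = 105,000/103,500 = 101.4%.
Reserves = 7,000/650 = 10.8 months.
Product A: score 705 ≥ 700; DTI 36.3% ≤ 38%; employment 84 ≥ 24 mo; reserves 10.8 ≥ 6 mo → qualifies.
Product B: score 705 ≥ 660; DTI 36.3% ≤ 38%; LTV 101.4% > 100%; reserves 10.8 ≥ 9 mo → does not qualify.
Product C: score 705 ≥ 580; DTI 36.3% ≤ 43%; LTV 101.4% > 95%; employment 84 ≥ 24 mo; reserves 10.8 ≥ 3 mo → does not qualify.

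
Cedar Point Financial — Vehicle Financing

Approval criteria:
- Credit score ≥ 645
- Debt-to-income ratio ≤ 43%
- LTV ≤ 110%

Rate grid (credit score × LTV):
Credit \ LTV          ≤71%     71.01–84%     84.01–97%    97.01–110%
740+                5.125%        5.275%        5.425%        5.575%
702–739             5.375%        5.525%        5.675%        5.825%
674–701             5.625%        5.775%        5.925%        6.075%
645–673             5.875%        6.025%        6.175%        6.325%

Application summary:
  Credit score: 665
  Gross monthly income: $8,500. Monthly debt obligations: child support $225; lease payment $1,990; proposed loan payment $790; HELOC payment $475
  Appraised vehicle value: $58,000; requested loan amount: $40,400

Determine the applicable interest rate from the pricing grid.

5.875%

Credit score 665 ≥ 645; Total monthly debts = (225 + 1,990 + 790 + 475) = 3,480. DTI: 3,480 ÷ 8,500 = 40.9%, within the 43% cap
LTV = 40,400/58,000 = 69.7% ≤ 110%
Score 665 is in the 645–673 band; LTV 69.7% is in the ≤71% band → 5.875%.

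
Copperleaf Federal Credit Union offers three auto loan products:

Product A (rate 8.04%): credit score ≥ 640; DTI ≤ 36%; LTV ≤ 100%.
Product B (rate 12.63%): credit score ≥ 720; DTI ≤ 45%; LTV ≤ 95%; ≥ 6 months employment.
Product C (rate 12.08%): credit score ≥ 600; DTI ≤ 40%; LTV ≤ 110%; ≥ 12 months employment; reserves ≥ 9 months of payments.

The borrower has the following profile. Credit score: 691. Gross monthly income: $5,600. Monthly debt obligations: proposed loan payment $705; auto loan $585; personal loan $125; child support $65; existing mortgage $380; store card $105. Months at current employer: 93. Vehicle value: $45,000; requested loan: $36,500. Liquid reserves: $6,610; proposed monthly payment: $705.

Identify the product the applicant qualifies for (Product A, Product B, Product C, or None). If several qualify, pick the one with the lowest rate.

Product A

Total debts = (705 + 585 + 125 + 65 + 380 + 105) = 1,965; DTI = 1,965/5,600 = 35.1%.
LTV = 36,500/45,000 = 81.1%.
Reserves = 6,610/705 = 9.4 months.
Product A: score 691 ≥ 640; DTI 35.1% ≤ 36%; LTV 81.1% ≤ 100% → qualifies.
Product B: score 691 < 720; DTI 35.1% ≤ 45%; LTV 81.1% ≤ 95%; employment 93 ≥ 6 mo → does not qualify.
Product C: score 691 ≥ 600; DTI 35.1% ≤ 40%; LTV 81.1% ≤ 110%; employment 93 ≥ 12 mo; reserves 9.4 ≥ 9 mo → qualifies.
Qualifying: Product A, Product C. Lowest rate is 8.04% → Product A.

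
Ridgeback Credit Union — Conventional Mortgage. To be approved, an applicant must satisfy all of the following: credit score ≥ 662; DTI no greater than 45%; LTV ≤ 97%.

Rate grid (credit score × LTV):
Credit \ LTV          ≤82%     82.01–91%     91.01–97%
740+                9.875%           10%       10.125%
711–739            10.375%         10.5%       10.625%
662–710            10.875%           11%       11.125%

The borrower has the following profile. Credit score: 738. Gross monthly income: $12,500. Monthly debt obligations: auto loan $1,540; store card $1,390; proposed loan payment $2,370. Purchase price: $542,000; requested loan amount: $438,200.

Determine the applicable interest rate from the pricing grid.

Credit score 738 ≥ 662; Total monthly debts = (1,540 + 1,390 + 2,370) = 5,300. DTI: 5,300 ÷ 12,500 = 42.4%, within the 45% cap
Loan-to-value = 438,200/542,000 = 80.8% — pass (97% max)
Credit 738 → row 711–739; LTV 80.8% → column ≤82%. Grid cell → 10.375%.

10.375%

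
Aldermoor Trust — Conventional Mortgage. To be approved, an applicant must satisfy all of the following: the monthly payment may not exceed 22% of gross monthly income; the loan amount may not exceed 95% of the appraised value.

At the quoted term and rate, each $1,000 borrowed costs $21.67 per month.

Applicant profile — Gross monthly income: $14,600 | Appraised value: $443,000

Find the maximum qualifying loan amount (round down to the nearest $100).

$148,200

Payment cap: 22% × $14,600 = $3,212/month.
At $21.67 per $1,000, that supports 3,212/21.67 × 1,000 ≈ $148,223 → $148,200.
LTV cap: 95% × $443,000 = $420,850 → $420,800.
Binding constraint: payment-to-income.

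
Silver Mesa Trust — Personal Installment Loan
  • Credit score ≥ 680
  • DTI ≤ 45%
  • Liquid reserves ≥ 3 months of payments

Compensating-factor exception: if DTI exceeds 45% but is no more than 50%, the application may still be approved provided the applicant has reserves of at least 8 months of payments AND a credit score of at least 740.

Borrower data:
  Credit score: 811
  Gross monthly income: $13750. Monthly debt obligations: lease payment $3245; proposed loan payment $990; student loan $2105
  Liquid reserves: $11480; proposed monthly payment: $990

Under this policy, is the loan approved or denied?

Approved

Credit score 811 ≥ 680 (meets base)
Total debts = (3,245 + 990 + 2,105) = 6,340. DTI: 6,340 ÷ 13,750 = 46.1%, over the 45% base limit.
Reserves: 11,480 ÷ 990 = 11.6 months (meets 3-month minimum)
46.1% falls in the override range (45%–50%), so the compensating-factor test applies.
Reserves 11.6 ≥ 8 months; credit score 811 ≥ 740.
Both override conditions satisfied; DTI exception granted.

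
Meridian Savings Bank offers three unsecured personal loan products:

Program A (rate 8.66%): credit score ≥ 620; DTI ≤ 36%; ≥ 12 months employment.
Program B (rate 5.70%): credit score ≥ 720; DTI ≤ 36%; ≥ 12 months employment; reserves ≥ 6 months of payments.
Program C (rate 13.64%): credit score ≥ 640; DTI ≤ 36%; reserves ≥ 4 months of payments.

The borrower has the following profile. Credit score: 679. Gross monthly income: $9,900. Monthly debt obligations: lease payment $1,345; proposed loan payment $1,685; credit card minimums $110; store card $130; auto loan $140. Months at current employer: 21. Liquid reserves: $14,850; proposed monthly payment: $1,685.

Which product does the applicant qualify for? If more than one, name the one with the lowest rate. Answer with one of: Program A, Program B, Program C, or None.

Total debts = (1,345 + 1,685 + 110 + 130 + 140) = 3,410; DTI = 3,410/9,900 = 34.4%.
Reserves = 14,850/1,685 = 8.8 months.
Program A: score 679 ≥ 620; DTI 34.4% ≤ 36%; employment 21 ≥ 12 mo → qualifies.
Program B: score 679 < 720; DTI 34.4% ≤ 36%; employment 21 ≥ 12 mo; reserves 8.8 ≥ 6 mo → does not qualify.
Program C: score 679 ≥ 640; DTI 34.4% ≤ 36%; reserves 8.8 ≥ 4 mo → qualifies.
Qualifying: Program A, Program C. Lowest rate is 8.66% → Program A.

Program A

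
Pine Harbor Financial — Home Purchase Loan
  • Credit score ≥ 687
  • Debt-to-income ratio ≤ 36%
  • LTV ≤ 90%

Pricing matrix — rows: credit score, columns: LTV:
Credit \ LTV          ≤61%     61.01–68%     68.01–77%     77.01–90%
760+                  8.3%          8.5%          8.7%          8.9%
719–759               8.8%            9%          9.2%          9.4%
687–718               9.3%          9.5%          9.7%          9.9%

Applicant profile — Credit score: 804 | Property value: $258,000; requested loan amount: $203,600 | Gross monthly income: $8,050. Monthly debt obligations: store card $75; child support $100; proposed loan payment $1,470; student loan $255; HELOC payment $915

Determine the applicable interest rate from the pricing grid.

8.9%

Credit score 804 ≥ 687; Total monthly debts = (75 + 100 + 1,470 + 255 + 915) = 2,815. DTI = 2,815/8,050 = 35% ≤ 36%
LTV: 203,600 ÷ 258,000 = 78.9%, within 90% cap
Row: 804 falls in 760+. Column: 78.9% falls in 77.01–90%. Rate = 8.9%.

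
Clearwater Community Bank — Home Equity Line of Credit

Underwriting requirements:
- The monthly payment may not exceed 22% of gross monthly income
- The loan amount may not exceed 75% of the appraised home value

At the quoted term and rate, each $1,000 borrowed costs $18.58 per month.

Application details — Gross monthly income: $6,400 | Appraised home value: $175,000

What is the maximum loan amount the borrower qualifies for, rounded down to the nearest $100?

$75,700

Payment cap: 22% × $6,400 = $1,408/month.
At $18.58 per $1,000, that supports 1,408/18.58 × 1,000 ≈ $75,780 → $75,700.
LTV cap: 75% × $175,000 = $131,250 → $131,200.
Binding constraint: payment-to-income.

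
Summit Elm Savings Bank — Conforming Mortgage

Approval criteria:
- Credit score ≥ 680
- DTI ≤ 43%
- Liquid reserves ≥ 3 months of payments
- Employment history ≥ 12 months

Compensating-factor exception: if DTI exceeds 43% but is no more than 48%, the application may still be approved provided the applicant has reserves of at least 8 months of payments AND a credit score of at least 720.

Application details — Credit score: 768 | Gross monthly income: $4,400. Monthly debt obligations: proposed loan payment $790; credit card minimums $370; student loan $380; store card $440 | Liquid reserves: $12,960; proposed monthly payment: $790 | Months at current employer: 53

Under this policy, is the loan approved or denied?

Approved

Credit score 768 ≥ 680 (meets base)
Total debts = (790 + 370 + 380 + 440) = 1,980. DTI: 1,980 ÷ 4,400 = 45%, over the 43% base limit.
Liquid reserves cover 12,960/790 = 16.4 months — ≥ 3 required
Employment 53 ≥ 12 months
45% falls in the override range (43%–48%), so the compensating-factor test applies.
Reserves 16.4 ≥ 8 months; credit score 768 ≥ 720.
Both compensating conditions met → exception applies.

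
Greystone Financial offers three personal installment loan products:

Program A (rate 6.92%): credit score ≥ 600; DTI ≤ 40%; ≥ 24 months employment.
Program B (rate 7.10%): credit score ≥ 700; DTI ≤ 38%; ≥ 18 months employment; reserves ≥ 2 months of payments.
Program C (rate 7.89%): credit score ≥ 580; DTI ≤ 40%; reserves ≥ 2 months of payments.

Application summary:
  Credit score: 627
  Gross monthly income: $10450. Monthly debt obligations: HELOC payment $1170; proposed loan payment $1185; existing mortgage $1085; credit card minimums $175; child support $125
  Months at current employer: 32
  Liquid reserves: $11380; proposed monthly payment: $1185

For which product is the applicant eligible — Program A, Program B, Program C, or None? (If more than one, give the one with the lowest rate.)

Total debts = (1,170 + 1,185 + 1,085 + 175 + 125) = 3,740; DTI = 3,740/10,450 = 35.8%.
Reserves = 11,380/1,185 = 9.6 months.
Program A: score 627 ≥ 600; DTI 35.8% ≤ 40%; employment 32 ≥ 24 mo → qualifies.
Program B: score 627 < 700; DTI 35.8% ≤ 38%; employment 32 ≥ 18 mo; reserves 9.6 ≥ 2 mo → does not qualify.
Program C: score 627 ≥ 580; DTI 35.8% ≤ 40%; reserves 9.6 ≥ 2 mo → qualifies.
Qualifying: Program A, Program C. Lowest rate is 6.92% → Program A.

Program A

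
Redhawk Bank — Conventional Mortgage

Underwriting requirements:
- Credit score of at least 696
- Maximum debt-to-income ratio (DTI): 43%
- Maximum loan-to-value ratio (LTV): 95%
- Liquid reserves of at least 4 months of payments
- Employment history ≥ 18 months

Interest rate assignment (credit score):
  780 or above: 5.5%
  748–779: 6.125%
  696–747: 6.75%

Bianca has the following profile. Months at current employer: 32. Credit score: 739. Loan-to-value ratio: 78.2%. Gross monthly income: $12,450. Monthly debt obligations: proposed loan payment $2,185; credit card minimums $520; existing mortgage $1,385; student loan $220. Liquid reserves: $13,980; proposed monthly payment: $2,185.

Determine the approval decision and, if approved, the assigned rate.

Approved at 6.75%

Credit score 739 ≥ 696 (meets minimum)
Total monthly debts = (2,185 + 520 + 1,385 + 220) = 4,310. DTI = 4,310/12,450 = 34.6% ≤ 43%
Reserves: 13,980 ÷ 2,185 = 6.4 months (meets 4-month minimum)
LTV 78.2% — within 95%
Employment 32 ≥ 18 months
All requirements met. Score 739 falls in the 696–747 tier → 6.75%.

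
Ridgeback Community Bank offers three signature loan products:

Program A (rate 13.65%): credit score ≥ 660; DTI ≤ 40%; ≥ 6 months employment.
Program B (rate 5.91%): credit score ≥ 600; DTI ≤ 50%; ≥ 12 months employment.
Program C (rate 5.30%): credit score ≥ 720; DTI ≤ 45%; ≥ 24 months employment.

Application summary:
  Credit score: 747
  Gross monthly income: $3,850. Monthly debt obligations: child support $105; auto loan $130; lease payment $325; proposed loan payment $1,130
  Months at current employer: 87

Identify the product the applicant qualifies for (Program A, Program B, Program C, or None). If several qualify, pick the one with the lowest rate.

Program C

Total debts = (105 + 130 + 325 + 1,130) = 1,690; DTI = 1,690/3,850 = 43.9%.
Program A: score 747 ≥ 660; DTI 43.9% > 40%; employment 87 ≥ 6 mo → does not qualify.
Program B: score 747 ≥ 600; DTI 43.9% ≤ 50%; employment 87 ≥ 12 mo → qualifies.
Program C: score 747 ≥ 720; DTI 43.9% ≤ 45%; employment 87 ≥ 24 mo → qualifies.
Qualifying: Program B, Program C. Lowest rate is 5.30% → Program C.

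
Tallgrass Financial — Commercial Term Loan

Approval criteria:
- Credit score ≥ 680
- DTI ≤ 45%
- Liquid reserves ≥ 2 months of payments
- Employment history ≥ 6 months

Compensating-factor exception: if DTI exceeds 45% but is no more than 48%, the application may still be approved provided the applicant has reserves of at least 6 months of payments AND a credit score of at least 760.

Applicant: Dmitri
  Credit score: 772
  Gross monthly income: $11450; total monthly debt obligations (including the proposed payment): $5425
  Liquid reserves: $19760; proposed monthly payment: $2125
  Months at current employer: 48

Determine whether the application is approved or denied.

Approved

Credit score 772 ≥ 680 (meets base)
DTI = 5,425/11,450 = 47.4% > 45% — standard DTI limit exceeded.
Reserves = 19,760/2,125 = 9.3 months ≥ 2
Employment 48 ≥ 6 months
47.4% falls in the override range (45%–48%), so the compensating-factor test applies.
Reserves 9.3 ≥ 6 months; credit score 772 ≥ 760.
Both compensating conditions met → exception applies.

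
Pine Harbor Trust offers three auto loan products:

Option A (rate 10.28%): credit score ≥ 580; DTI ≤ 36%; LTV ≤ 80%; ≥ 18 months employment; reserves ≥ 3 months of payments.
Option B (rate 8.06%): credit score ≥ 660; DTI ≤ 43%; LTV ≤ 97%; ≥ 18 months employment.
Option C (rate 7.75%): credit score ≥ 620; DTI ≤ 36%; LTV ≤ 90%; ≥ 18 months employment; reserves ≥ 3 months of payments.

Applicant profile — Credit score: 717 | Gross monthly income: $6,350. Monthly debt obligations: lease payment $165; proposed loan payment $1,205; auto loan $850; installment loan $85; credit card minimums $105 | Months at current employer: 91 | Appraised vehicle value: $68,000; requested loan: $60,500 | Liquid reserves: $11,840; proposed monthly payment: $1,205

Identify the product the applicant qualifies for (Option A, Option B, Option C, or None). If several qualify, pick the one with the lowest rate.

Option B

Total debts = (165 + 1,205 + 850 + 85 + 105) = 2,410; DTI = 2,410/6,350 = 38%.
LTV = 60,500/68,000 = 89%.
Reserves = 11,840/1,205 = 9.8 months.
Option A: score 717 ≥ 580; DTI 38% > 36%; LTV 89% > 80%; employment 91 ≥ 18 mo; reserves 9.8 ≥ 3 mo → does not qualify.
Option B: score 717 ≥ 660; DTI 38% ≤ 43%; LTV 89% ≤ 97%; employment 91 ≥ 18 mo → qualifies.
Option C: score 717 ≥ 620; DTI 38% > 36%; LTV 89% ≤ 90%; employment 91 ≥ 18 mo; reserves 9.8 ≥ 3 mo → does not qualify.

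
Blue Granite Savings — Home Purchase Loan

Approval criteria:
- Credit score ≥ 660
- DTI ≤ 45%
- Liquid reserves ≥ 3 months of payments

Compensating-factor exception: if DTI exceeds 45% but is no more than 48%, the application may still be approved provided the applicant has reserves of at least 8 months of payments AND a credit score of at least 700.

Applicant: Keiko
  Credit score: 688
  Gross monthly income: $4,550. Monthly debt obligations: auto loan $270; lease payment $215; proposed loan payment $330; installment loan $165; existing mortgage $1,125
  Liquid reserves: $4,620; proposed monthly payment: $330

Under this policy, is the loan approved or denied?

Denied

Credit score 688 ≥ 660 (meets base)
Total debts = (270 + 215 + 330 + 165 + 1,125) = 2,105. DTI: 2,105 ÷ 4,550 = 46.3%, over the 45% base limit.
Reserves: 4,620 ÷ 330 = 14.0 months (meets 3-month minimum)
DTI 46.3% is within the 45%–48% exception band; checking compensating factors.
Reserves 14.0 ≥ 8 months; credit score 688 < 700.
Compensating-factor requirement not fully met.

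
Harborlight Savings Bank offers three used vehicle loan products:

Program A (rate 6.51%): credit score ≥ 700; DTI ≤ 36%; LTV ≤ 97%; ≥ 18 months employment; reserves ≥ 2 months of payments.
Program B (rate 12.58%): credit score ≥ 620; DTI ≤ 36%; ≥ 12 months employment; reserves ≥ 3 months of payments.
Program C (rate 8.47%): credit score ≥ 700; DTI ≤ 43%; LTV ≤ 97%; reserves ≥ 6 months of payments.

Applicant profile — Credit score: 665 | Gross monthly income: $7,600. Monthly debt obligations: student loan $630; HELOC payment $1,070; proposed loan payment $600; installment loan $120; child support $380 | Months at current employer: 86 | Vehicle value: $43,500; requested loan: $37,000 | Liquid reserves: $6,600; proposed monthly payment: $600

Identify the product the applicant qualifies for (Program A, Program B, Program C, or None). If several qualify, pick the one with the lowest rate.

None

Total debts = (630 + 1,070 + 600 + 120 + 380) = 2,800; DTI = 2,800/7,600 = 36.8%.
LTV = 37,000/43,500 = 85.1%.
Reserves = 6,600/600 = 11.0 months.
Program A: score 665 < 700; DTI 36.8% > 36%; LTV 85.1% ≤ 97%; employment 86 ≥ 18 mo; reserves 11.0 ≥ 2 mo → does not qualify.
Program B: score 665 ≥ 620; DTI 36.8% > 36%; employment 86 ≥ 12 mo; reserves 11.0 ≥ 3 mo → does not qualify.
Program C: score 665 < 700; DTI 36.8% ≤ 43%; LTV 85.1% ≤ 97%; reserves 11.0 ≥ 6 mo → does not qualify.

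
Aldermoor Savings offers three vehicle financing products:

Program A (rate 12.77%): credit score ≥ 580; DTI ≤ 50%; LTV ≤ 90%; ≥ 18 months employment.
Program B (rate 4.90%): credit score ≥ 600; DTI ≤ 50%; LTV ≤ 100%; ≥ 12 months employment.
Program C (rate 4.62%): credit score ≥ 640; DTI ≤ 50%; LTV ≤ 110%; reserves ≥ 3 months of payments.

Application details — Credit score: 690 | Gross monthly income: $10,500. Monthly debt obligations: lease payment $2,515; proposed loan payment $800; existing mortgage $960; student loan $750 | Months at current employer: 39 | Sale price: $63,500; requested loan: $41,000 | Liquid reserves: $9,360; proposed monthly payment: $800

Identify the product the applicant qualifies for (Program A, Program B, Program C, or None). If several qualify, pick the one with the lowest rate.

Total debts = (2,515 + 800 + 960 + 750) = 5,025; DTI = 5,025/10,500 = 47.9%.
LTV = 41,000/63,500 = 64.6%.
Reserves = 9,360/800 = 11.7 months.
Program A: score 690 ≥ 580; DTI 47.9% ≤ 50%; LTV 64.6% ≤ 90%; employment 39 ≥ 18 mo → qualifies.
Program B: score 690 ≥ 600; DTI 47.9% ≤ 50%; LTV 64.6% ≤ 100%; employment 39 ≥ 12 mo → qualifies.
Program C: score 690 ≥ 640; DTI 47.9% ≤ 50%; LTV 64.6% ≤ 110%; reserves 11.7 ≥ 3 mo → qualifies.
Qualifying: Program A, Program B, Program C. Lowest rate is 4.62% → Program C.

Program C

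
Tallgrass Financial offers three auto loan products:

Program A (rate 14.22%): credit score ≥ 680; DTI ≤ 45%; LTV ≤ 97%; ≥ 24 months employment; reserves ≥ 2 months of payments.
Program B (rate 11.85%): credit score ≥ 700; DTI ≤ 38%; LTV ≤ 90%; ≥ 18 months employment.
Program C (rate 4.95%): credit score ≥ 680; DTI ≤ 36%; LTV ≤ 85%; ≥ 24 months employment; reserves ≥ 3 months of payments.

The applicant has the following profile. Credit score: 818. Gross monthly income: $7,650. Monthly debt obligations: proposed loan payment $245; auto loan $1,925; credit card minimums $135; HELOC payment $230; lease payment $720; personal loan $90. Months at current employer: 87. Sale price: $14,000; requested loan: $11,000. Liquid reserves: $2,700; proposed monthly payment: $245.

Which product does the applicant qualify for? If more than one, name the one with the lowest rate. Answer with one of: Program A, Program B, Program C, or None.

Total debts = (245 + 1,925 + 135 + 230 + 720 + 90) = 3,345; DTI = 3,345/7,650 = 43.7%.
LTV = 11,000/14,000 = 78.6%.
Reserves = 2,700/245 = 11.0 months.
Program A: score 818 ≥ 680; DTI 43.7% ≤ 45%; LTV 78.6% ≤ 97%; employment 87 ≥ 24 mo; reserves 11.0 ≥ 2 mo → qualifies.
Program B: score 818 ≥ 700; DTI 43.7% > 38%; LTV 78.6% ≤ 90%; employment 87 ≥ 18 mo → does not qualify.
Program C: score 818 ≥ 680; DTI 43.7% > 36%; LTV 78.6% ≤ 85%; employment 87 ≥ 24 mo; reserves 11.0 ≥ 3 mo → does not qualify.

Program A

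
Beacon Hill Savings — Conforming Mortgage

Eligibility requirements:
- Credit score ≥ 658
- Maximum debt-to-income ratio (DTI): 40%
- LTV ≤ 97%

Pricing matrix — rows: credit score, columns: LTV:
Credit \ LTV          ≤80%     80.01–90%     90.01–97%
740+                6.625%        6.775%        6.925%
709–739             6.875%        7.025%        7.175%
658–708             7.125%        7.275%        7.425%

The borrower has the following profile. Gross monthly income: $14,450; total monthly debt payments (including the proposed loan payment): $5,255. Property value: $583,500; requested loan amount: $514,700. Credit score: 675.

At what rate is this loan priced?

Credit score 675 ≥ 658; DTI = 5,255/14,450 = 36.4% ≤ 40%
LTV = 514,700/583,500 = 88.2% ≤ 97%
Row: 675 falls in 658–708. Column: 88.2% falls in 80.01–90%. Rate = 7.275%.

7.275%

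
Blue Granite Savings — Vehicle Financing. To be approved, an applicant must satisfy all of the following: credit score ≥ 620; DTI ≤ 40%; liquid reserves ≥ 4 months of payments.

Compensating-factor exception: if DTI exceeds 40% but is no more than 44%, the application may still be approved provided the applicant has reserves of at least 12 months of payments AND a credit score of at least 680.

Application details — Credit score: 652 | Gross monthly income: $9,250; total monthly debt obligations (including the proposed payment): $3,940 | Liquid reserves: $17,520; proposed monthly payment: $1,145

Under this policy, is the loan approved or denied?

Denied

Credit score 652 ≥ 620 (meets base)
DTI = 3,940/9,250 = 42.6% > 40% — standard DTI limit exceeded.
Reserves: 17,520 ÷ 1,145 = 15.3 months (meets 4-month minimum)
DTI 42.6% is within the 40%–44% exception band; checking compensating factors.
Override check — reserves: 15.3 mo (ok); score: 652 (below 680).
Compensating-factor requirement not fully met.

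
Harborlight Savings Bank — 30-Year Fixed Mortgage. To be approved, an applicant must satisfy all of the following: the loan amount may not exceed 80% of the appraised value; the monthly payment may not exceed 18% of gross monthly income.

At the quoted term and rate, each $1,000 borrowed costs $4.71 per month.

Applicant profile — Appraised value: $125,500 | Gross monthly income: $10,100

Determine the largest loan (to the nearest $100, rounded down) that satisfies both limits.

Payment cap: 18% × $10,100 = $1,818/month.
At $4.71 per $1,000, that supports 1,818/4.71 × 1,000 ≈ $385,987 → $385,900.
LTV cap: 80% × $125,500 = $100,400 → $100,400.
Binding constraint: loan-to-value.

$100,400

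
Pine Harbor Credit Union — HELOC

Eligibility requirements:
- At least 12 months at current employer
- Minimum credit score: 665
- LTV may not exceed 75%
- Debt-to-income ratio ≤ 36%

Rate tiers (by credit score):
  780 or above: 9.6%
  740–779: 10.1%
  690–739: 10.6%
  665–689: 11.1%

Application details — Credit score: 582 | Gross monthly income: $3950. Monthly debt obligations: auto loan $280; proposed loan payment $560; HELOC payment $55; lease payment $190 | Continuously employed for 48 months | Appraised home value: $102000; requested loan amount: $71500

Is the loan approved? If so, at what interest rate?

Credit score 582 < 665 (below minimum)
Total monthly debts = (280 + 560 + 55 + 190) = 1,085. DTI = 1,085/3,950 = 27.5% ≤ 36%
LTV = 71,500/102,000 = 70.1% ≤ 75%
Employment 48 ≥ 12 months
Not all requirements met → denied.

Denied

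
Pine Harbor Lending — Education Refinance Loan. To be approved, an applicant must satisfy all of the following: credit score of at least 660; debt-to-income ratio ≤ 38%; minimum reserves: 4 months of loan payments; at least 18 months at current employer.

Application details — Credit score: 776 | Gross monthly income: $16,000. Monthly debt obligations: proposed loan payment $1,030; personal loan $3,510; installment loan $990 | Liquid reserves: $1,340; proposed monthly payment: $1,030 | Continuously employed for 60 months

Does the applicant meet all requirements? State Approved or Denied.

Credit score 776 ≥ 660 (meets)
Total monthly debts = (1,030 + 3,510 + 990) = 5,530. DTI = 5,530/16,000 = 34.6% ≤ 38%
Reserves: 1,340 ÷ 1,030 = 1.3 months (below 4-month minimum)
Employment 60 ≥ 18 months
Fails on reserves.

Denied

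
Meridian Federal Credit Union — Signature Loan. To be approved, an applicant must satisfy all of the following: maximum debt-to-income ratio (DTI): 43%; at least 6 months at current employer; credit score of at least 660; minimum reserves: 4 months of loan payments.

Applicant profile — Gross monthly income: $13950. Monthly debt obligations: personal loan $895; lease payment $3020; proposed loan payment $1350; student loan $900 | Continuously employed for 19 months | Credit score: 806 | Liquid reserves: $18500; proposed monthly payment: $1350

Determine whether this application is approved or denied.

Total monthly debts = (895 + 3,020 + 1,350 + 900) = 6,165. DTI: 6,165 ÷ 13,950 = 44.2%, exceeds the 43% cap
Employment 19 ≥ 6 months
Credit score 806 ≥ 660 (meets)
Liquid reserves cover 18,500/1,350 = 13.7 months — ≥ 4 required
Fails on DTI.

Denied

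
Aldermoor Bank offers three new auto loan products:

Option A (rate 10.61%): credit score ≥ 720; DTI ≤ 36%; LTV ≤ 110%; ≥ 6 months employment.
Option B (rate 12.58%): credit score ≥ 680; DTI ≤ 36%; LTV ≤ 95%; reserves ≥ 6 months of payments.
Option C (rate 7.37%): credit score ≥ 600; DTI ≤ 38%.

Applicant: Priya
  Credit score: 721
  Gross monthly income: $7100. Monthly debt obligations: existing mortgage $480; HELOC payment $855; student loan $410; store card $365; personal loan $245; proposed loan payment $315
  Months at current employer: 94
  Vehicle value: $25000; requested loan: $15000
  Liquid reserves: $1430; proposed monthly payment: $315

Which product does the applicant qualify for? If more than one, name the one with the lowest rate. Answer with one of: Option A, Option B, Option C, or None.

Total debts = (480 + 855 + 410 + 365 + 245 + 315) = 2,670; DTI = 2,670/7,100 = 37.6%.
LTV = 15,000/25,000 = 60%.
Reserves = 1,430/315 = 4.5 months.
Option A: score 721 ≥ 720; DTI 37.6% > 36%; LTV 60% ≤ 110%; employment 94 ≥ 6 mo → does not qualify.
Option B: score 721 ≥ 680; DTI 37.6% > 36%; LTV 60% ≤ 95%; reserves 4.5 < 6 mo → does not qualify.
Option C: score 721 ≥ 600; DTI 37.6% ≤ 38% → qualifies.

Option C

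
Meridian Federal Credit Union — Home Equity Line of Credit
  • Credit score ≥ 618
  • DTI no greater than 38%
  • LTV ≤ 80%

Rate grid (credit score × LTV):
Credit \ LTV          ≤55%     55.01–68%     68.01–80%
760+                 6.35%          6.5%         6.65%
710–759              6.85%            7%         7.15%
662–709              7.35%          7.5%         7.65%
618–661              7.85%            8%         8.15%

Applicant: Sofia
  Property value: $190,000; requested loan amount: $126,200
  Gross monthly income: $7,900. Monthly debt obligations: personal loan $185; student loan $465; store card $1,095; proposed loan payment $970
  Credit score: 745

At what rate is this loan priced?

7%

Credit score 745 ≥ 618; Total monthly debts = (185 + 465 + 1,095 + 970) = 2,715. Debt-to-income = 2,715/7,900 = 34.4% — meets 38% limit
LTV: 126,200 ÷ 190,000 = 66.4%, within 80% cap
Row: 745 falls in 710–759. Column: 66.4% falls in 55.01–68%. Rate = 7%.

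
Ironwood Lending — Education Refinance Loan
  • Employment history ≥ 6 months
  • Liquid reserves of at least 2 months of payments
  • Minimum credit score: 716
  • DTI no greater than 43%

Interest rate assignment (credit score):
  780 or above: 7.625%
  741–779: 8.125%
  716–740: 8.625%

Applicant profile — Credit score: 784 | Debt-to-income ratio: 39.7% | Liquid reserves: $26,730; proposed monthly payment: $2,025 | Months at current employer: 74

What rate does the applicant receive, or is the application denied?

Credit score 784 ≥ 716 (meets minimum)
Debt-to-income 39.7% vs 43% cap — pass
Liquid reserves cover 26,730/2,025 = 13.2 months — ≥ 2 required
Employment 74 ≥ 6 months
All requirements met. Score 784 falls in the 780 or above tier → 7.625%.

Approved at 7.625%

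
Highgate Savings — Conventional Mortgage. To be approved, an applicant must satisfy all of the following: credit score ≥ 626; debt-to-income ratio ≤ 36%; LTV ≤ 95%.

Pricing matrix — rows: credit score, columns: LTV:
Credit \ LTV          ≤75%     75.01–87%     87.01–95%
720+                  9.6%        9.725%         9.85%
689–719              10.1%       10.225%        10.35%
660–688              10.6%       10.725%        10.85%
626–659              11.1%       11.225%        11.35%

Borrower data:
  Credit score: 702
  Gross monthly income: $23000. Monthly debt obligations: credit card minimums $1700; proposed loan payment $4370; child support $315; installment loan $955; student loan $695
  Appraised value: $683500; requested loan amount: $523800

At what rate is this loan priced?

Credit score 702 ≥ 626; Total monthly debts = (1,700 + 4,370 + 315 + 955 + 695) = 8,035. DTI = 8,035/23,000 = 34.9% ≤ 36%
Loan-to-value = 523,800/683,500 = 76.6% — pass (95% max)
Row: 702 falls in 689–719. Column: 76.6% falls in 75.01–87%. Rate = 10.225%.

10.225%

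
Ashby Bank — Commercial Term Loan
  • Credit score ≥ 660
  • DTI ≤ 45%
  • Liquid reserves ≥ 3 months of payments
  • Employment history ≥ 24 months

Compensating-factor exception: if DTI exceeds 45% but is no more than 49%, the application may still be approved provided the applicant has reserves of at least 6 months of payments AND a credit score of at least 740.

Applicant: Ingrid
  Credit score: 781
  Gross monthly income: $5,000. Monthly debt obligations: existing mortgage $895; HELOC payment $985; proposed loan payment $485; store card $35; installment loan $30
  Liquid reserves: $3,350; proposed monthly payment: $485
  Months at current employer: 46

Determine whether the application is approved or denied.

Credit score 781 ≥ 660 (meets base)
Total debts = (895 + 985 + 485 + 35 + 30) = 2,430. DTI = 2,430/5,000 = 48.6% > 45% — standard DTI limit exceeded.
Reserves: 3,350 ÷ 485 = 6.9 months (meets 3-month minimum)
Employment 46 ≥ 24 months
48.6% falls in the override range (45%–49%), so the compensating-factor test applies.
Override check — reserves: 6.9 mo (ok); score: 781 (ok).
Both override conditions satisfied; DTI exception granted.

Approved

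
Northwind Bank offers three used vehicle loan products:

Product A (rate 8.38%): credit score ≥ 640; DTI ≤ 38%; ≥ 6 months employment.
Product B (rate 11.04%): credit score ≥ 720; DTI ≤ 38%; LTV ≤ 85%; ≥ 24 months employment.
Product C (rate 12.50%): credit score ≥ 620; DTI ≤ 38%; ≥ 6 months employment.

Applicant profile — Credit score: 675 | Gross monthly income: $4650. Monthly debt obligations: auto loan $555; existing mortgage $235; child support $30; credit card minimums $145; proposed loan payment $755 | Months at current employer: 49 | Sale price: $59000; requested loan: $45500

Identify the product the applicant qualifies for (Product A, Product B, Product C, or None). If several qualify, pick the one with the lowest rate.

Product A

Total debts = (555 + 235 + 30 + 145 + 755) = 1,720; DTI = 1,720/4,650 = 37%.
LTV = 45,500/59,000 = 77.1%.
Product A: score 675 ≥ 640; DTI 37% ≤ 38%; employment 49 ≥ 6 mo → qualifies.
Product B: score 675 < 720; DTI 37% ≤ 38%; LTV 77.1% ≤ 85%; employment 49 ≥ 24 mo → does not qualify.
Product C: score 675 ≥ 620; DTI 37% ≤ 38%; employment 49 ≥ 6 mo → qualifies.
Qualifying: Product A, Product C. Lowest rate is 8.38% → Product A.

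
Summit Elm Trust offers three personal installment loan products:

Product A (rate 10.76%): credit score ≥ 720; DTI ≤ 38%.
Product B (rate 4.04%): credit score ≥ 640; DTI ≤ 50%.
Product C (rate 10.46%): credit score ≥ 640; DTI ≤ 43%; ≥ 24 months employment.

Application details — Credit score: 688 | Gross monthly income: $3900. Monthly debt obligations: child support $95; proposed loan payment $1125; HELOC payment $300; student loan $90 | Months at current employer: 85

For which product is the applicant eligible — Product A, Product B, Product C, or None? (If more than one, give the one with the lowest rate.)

Product B

Total debts = (95 + 1,125 + 300 + 90) = 1,610; DTI = 1,610/3,900 = 41.3%.
Product A: score 688 < 720; DTI 41.3% > 38% → does not qualify.
Product B: score 688 ≥ 640; DTI 41.3% ≤ 50% → qualifies.
Product C: score 688 ≥ 640; DTI 41.3% ≤ 43%; employment 85 ≥ 24 mo → qualifies.
Qualifying: Product B, Product C. Lowest rate is 4.04% → Product B.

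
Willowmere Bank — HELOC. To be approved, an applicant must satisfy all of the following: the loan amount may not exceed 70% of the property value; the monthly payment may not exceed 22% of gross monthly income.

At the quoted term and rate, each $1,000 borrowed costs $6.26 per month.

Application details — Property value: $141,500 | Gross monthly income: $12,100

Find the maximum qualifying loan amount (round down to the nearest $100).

$99,000

Payment cap: 22% × $12,100 = $2,662/month.
At $6.26 per $1,000, that supports 2,662/6.26 × 1,000 ≈ $425,239 → $425,200.
LTV cap: 70% × $141,500 = $99,050 → $99,000.
Binding constraint: loan-to-value.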